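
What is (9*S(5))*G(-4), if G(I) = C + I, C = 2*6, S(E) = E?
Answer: 360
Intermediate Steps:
C = 12
G(I) = 12 + I
(9*S(5))*G(-4) = (9*5)*(12 - 4) = 45*8 = 360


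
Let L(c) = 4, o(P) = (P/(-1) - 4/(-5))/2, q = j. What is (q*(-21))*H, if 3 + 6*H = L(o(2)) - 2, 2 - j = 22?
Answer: -70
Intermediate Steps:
j = -20 (j = 2 - 1*22 = 2 - 22 = -20)
q = -20
o(P) = ⅖ - P/2 (o(P) = (P*(-1) - 4*(-⅕))*(½) = (-P + ⅘)*(½) = (⅘ - P)*(½) = ⅖ - P/2)
H = -⅙ (H = -½ + (4 - 2)/6 = -½ + (⅙)*2 = -½ + ⅓ = -⅙ ≈ -0.16667)
(q*(-21))*H = -20*(-21)*(-⅙) = 420*(-⅙) = -70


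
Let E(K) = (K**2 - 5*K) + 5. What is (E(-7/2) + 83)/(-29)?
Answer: -471/116 ≈ -4.0603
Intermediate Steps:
E(K) = 5 + K**2 - 5*K
(E(-7/2) + 83)/(-29) = ((5 + (-7/2)**2 - (-35)/2) + 83)/(-29) = -((5 + (-7*1/2)**2 - (-35)/2) + 83)/29 = -((5 + (-7/2)**2 - 5*(-7/2)) + 83)/29 = -((5 + 49/4 + 35/2) + 83)/29 = -(139/4 + 83)/29 = -1/29*471/4 = -471/116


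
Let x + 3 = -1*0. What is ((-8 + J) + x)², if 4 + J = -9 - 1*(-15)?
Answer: 81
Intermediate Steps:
J = 2 (J = -4 + (-9 - 1*(-15)) = -4 + (-9 + 15) = -4 + 6 = 2)
x = -3 (x = -3 - 1*0 = -3 + 0 = -3)
((-8 + J) + x)² = ((-8 + 2) - 3)² = (-6 - 3)² = (-9)² = 81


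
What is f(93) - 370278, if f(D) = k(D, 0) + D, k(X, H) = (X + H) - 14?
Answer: -370106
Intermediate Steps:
k(X, H) = -14 + H + X (k(X, H) = (H + X) - 14 = -14 + H + X)
f(D) = -14 + 2*D (f(D) = (-14 + 0 + D) + D = (-14 + D) + D = -14 + 2*D)
f(93) - 370278 = (-14 + 2*93) - 370278 = (-14 + 186) - 370278 = 172 - 370278 = -370106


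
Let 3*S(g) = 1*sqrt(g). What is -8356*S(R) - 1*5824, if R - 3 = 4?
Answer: -5824 - 8356*sqrt(7)/3 ≈ -13193.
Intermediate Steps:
R = 7 (R = 3 + 4 = 7)
S(g) = sqrt(g)/3 (S(g) = (1*sqrt(g))/3 = sqrt(g)/3)
-8356*S(R) - 1*5824 = -8356*sqrt(7)/3 - 1*5824 = -8356*sqrt(7)/3 - 5824 = -5824 - 8356*sqrt(7)/3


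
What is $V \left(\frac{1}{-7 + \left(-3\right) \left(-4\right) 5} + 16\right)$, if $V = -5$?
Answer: $- \frac{4245}{53} \approx -80.094$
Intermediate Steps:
$V \left(\frac{1}{-7 + \left(-3\right) \left(-4\right) 5} + 16\right) = - 5 \left(\frac{1}{-7 + \left(-3\right) \left(-4\right) 5} + 16\right) = - 5 \left(\frac{1}{-7 + 12 \cdot 5} + 16\right) = - 5 \left(\frac{1}{-7 + 60} + 16\right) = - 5 \left(\frac{1}{53} + 16\right) = \left(-5\right) \frac{849}{53} = - \frac{4245}{53}$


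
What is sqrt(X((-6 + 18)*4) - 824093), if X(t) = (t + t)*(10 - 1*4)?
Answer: I*sqrt(823517) ≈ 907.48*I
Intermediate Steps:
X(t) = 12*t (X(t) = (2*t)*(10 - 4) = (2*t)*6 = 12*t)
sqrt(X((-6 + 18)*4) - 824093) = sqrt(12*((-6 + 18)*4) - 824093) = sqrt(12*(12*4) - 824093) = sqrt(12*48 - 824093) = sqrt(576 - 824093) = sqrt(-823517) = I*sqrt(823517)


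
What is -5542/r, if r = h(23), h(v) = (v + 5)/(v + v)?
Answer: -63733/7 ≈ -9104.7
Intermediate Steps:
h(v) = (5 + v)/(2*v) (h(v) = (5 + v)/((2*v)) = (5 + v)*(1/(2*v)) = (5 + v)/(2*v))
r = 14/23 (r = (½)*(5 + 23)/23 = (½)*(1/23)*28 = 14/23 ≈ 0.60870)
-5542/r = -5542/14/23 = -5542*23/14 = -63733/7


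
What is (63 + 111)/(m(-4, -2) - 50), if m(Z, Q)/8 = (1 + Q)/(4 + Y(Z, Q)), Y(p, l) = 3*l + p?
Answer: -261/73 ≈ -3.5753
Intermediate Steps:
Y(p, l) = p + 3*l
m(Z, Q) = 8*(1 + Q)/(4 + Z + 3*Q) (m(Z, Q) = 8*((1 + Q)/(4 + (Z + 3*Q))) = 8*((1 + Q)/(4 + Z + 3*Q)) = 8*(1 + Q)/(4 + Z + 3*Q))
(63 + 111)/(m(-4, -2) - 50) = (63 + 111)/(8*(1 - 2)/(4 - 4 + 3*(-2)) - 50) = 174/(8*(-1)/(4 - 4 - 6) - 50) = 174/(8*(-1)/(-6) - 50) = 174/(8*(-⅙)*(-1) - 50) = 174/(4/3 - 50) = 174/(-146/3) = 174*(-3/146) = -261/73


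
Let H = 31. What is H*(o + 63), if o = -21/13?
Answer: 24738/13 ≈ 1902.9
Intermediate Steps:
o = -21/13 (o = -21*1/13 = -21/13 ≈ -1.6154)
H*(o + 63) = 31*(-21/13 + 63) = 31*(798/13) = 24738/13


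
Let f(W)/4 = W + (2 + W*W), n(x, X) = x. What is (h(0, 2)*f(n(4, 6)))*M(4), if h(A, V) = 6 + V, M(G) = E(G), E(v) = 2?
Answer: 1408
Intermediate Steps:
M(G) = 2
f(W) = 8 + 4*W + 4*W² (f(W) = 4*(W + (2 + W*W)) = 4*(W + (2 + W²)) = 4*(2 + W + W²) = 8 + 4*W + 4*W²)
(h(0, 2)*f(n(4, 6)))*M(4) = ((6 + 2)*(8 + 4*4 + 4*4²))*2 = (8*(8 + 16 + 4*16))*2 = (8*(8 + 16 + 64))*2 = (8*88)*2 = 704*2 = 1408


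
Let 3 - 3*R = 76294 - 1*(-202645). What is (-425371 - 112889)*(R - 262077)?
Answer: 191112263140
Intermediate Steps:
R = -278936/3 (R = 1 - (76294 - 1*(-202645))/3 = 1 - (76294 + 202645)/3 = 1 - ⅓*278939 = 1 - 278939/3 = -278936/3 ≈ -92979.)
(-425371 - 112889)*(R - 262077) = (-425371 - 112889)*(-278936/3 - 262077) = -538260*(-1065167/3) = 191112263140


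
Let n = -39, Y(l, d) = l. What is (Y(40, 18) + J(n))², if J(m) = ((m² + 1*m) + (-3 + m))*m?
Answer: 3149454400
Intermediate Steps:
J(m) = m*(-3 + m² + 2*m) (J(m) = ((m² + m) + (-3 + m))*m = ((m + m²) + (-3 + m))*m = (-3 + m² + 2*m)*m = m*(-3 + m² + 2*m))
(Y(40, 18) + J(n))² = (40 - 39*(-3 + (-39)² + 2*(-39)))² = (40 - 39*(-3 + 1521 - 78))² = (40 - 39*1440)² = (40 - 56160)² = (-56120)² = 3149454400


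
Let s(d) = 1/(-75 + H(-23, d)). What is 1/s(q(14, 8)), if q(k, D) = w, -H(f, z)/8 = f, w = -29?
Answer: 109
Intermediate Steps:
H(f, z) = -8*f
q(k, D) = -29
s(d) = 1/109 (s(d) = 1/(-75 - 8*(-23)) = 1/(-75 + 184) = 1/109)
1/s(q(14, 8)) = 1/(1/109) = 109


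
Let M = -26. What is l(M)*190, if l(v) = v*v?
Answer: 128440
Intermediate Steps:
l(v) = v²
l(M)*190 = (-26)²*190 = 676*190 = 128440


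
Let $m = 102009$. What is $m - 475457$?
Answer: $-373448$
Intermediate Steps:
$m - 475457 = 102009 - 475457 = -373448$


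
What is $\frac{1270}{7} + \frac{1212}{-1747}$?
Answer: $\frac{2210206}{12229} \approx 180.73$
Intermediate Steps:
$\frac{1270}{7} + \frac{1212}{-1747} = 1270 \cdot \frac{1}{7} + 1212 \left(- \frac{1}{1747}\right) = \frac{1270}{7} - \frac{1212}{1747} = \frac{2210206}{12229}$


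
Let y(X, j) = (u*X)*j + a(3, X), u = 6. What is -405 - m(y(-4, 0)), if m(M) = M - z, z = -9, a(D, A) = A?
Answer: -410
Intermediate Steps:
y(X, j) = X + 6*X*j (y(X, j) = (6*X)*j + X = 6*X*j + X = X + 6*X*j)
m(M) = 9 + M (m(M) = M - 1*(-9) = M + 9 = 9 + M)
-405 - m(y(-4, 0)) = -405 - (9 - 4*(1 + 6*0)) = -405 - (9 - 4*(1 + 0)) = -405 - (9 - 4*1) = -405 - (9 - 4) = -405 - 1*5 = -405 - 5 = -410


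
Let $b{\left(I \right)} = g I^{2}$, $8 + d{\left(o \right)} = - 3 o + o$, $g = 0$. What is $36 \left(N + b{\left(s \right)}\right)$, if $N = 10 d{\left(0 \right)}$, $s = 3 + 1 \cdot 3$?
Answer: $-2880$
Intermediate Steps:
$s = 6$ ($s = 3 + 3 = 6$)
$d{\left(o \right)} = -8 - 2 o$ ($d{\left(o \right)} = -8 + \left(- 3 o + o\right) = -8 - 2 o$)
$b{\left(I \right)} = 0$ ($b{\left(I \right)} = 0 I^{2} = 0$)
$N = -80$ ($N = 10 \left(-8 - 0\right) = 10 \left(-8 + 0\right) = 10 \left(-8\right) = -80$)
$36 \left(N + b{\left(s \right)}\right) = 36 \left(-80 + 0\right) = 36 \left(-80\right) = -2880$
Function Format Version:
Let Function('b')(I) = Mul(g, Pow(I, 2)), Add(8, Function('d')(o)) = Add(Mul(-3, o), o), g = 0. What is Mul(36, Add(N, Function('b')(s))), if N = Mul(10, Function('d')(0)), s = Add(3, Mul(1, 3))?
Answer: -2880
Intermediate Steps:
s = 6 (s = Add(3, 3) = 6)
Function('d')(o) = Add(-8, Mul(-2, o)) (Function('d')(o) = Add(-8, Add(Mul(-3, o), o)) = Add(-8, Mul(-2, o)))
Function('b')(I) = 0 (Function('b')(I) = Mul(0, Pow(I, 2)) = 0)
N = -80 (N = Mul(10, Add(-8, Mul(-2, 0))) = Mul(10, Add(-8, 0)) = Mul(10, -8) = -80)
Mul(36, Add(N, Function('b')(s))) = Mul(36, Add(-80, 0)) = Mul(36, -80) = -2880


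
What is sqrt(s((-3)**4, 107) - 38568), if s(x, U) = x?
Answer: I*sqrt(38487) ≈ 196.18*I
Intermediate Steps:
sqrt(s((-3)**4, 107) - 38568) = sqrt((-3)**4 - 38568) = sqrt(81 - 38568) = sqrt(-38487) = I*sqrt(38487)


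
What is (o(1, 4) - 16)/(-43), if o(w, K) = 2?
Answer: 14/43 ≈ 0.32558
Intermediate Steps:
(o(1, 4) - 16)/(-43) = (2 - 16)/(-43) = -14*(-1/43) = 14/43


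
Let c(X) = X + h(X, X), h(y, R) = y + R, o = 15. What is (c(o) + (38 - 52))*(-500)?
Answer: -15500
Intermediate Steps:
h(y, R) = R + y
c(X) = 3*X (c(X) = X + (X + X) = X + 2*X = 3*X)
(c(o) + (38 - 52))*(-500) = (3*15 + (38 - 52))*(-500) = (45 - 14)*(-500) = 31*(-500) = -15500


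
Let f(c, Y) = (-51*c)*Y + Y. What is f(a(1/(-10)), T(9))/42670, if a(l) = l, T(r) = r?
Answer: 549/426700 ≈ 0.0012866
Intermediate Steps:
f(c, Y) = Y - 51*Y*c (f(c, Y) = -51*Y*c + Y = Y - 51*Y*c)
f(a(1/(-10)), T(9))/42670 = (9*(1 - 51/(-10)))/42670 = (9*(1 - 51*(-⅒)))*(1/42670) = (9*(1 + 51/10))*(1/42670) = (9*(61/10))*(1/42670) = (549/10)*(1/42670) = 549/426700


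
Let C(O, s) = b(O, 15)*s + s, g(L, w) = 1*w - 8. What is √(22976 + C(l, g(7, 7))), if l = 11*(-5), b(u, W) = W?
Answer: 4*√1435 ≈ 151.53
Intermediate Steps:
g(L, w) = -8 + w (g(L, w) = w - 8 = -8 + w)
l = -55
C(O, s) = 16*s (C(O, s) = 15*s + s = 16*s)
√(22976 + C(l, g(7, 7))) = √(22976 + 16*(-8 + 7)) = √(22976 + 16*(-1)) = √(22976 - 16) = √22960 = 4*√1435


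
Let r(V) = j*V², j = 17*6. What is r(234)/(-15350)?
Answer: -2792556/7675 ≈ -363.85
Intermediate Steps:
j = 102
r(V) = 102*V²
r(234)/(-15350) = (102*234²)/(-15350) = (102*54756)*(-1/15350) = 5585112*(-1/15350) = -2792556/7675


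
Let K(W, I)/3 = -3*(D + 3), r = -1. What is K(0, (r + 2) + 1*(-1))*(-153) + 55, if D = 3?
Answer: 8317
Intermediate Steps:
K(W, I) = -54 (K(W, I) = 3*(-3*(3 + 3)) = 3*(-3*6) = 3*(-18) = -54)
K(0, (r + 2) + 1*(-1))*(-153) + 55 = -54*(-153) + 55 = 8262 + 55 = 8317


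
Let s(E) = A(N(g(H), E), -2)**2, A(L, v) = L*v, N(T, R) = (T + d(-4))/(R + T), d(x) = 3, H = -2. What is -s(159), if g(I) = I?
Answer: -4/24649 ≈ -0.00016228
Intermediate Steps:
N(T, R) = (3 + T)/(R + T) (N(T, R) = (T + 3)/(R + T) = (3 + T)/(R + T))
s(E) = 4/(-2 + E)**2 (s(E) = (((3 - 2)/(E - 2))*(-2))**2 = ((1/(-2 + E))*(-2))**2 = (-2/(-2 + E))**2 = 4/(-2 + E)**2)
-s(159) = -4/(-2 + 159)**2 = -4/157**2 = -4/24649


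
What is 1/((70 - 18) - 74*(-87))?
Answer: 1/6490 ≈ 0.00015408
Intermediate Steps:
1/((70 - 18) - 74*(-87)) = 1/(52 + 6438) = 1/6490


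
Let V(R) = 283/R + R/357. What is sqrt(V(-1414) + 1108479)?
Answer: sqrt(5764544694458130)/72114 ≈ 1052.8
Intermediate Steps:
V(R) = 283/R + R/357 (V(R) = 283/R + R*(1/357) = 283/R + R/357)
sqrt(V(-1414) + 1108479) = sqrt((283/(-1414) + (1/357)*(-1414)) + 1108479) = sqrt((283*(-1/1414) - 202/51) + 1108479) = sqrt((-283/1414 - 202/51) + 1108479) = sqrt(-300061/72114 + 1108479) = sqrt(79936554545/72114) = sqrt(5764544694458130)/72114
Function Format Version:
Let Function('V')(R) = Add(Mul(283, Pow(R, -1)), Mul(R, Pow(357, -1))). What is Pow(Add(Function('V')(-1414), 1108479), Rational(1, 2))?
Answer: Mul(Rational(1, 72114), Pow(5764544694458130, Rational(1, 2))) ≈ 1052.8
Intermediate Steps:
Function('V')(R) = Add(Mul(283, Pow(R, -1)), Mul(Rational(1, 357), R)) (Function('V')(R) = Add(Mul(283, Pow(R, -1)), Mul(R, Rational(1, 357))) = Add(Mul(283, Pow(R, -1)), Mul(Rational(1, 357), R)))
Pow(Add(Function('V')(-1414), 1108479), Rational(1, 2)) = Pow(Add(Add(Mul(283, Pow(-1414, -1)), Mul(Rational(1, 357), -1414)), 1108479), Rational(1, 2)) = Pow(Add(Add(Mul(283, Rational(-1, 1414)), Rational(-202, 51)), 1108479), Rational(1, 2)) = Pow(Add(Add(Rational(-283, 1414), Rational(-202, 51)), 1108479), Rational(1, 2)) = Pow(Add(Rational(-300061, 72114), 1108479), Rational(1, 2)) = Pow(Rational(79936554545, 72114), Rational(1, 2)) = Mul(Rational(1, 72114), Pow(5764544694458130, Rational(1, 2)))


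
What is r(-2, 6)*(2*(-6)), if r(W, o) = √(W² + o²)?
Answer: -24*√10 ≈ -75.895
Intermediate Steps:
r(-2, 6)*(2*(-6)) = √((-2)² + 6²)*(2*(-6)) = √(4 + 36)*(-12) = √40*(-12) = (2*√10)*(-12) = -24*√10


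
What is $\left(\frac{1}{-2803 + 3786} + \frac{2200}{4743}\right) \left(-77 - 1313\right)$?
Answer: $- \frac{3012606770}{4662369} \approx -646.15$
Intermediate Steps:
$\left(\frac{1}{-2803 + 3786} + \frac{2200}{4743}\right) \left(-77 - 1313\right) = \left(\frac{1}{983} + 2200 \cdot \frac{1}{4743}\right) \left(-1390\right) = \left(\frac{1}{983} + \frac{2200}{4743}\right) \left(-1390\right) = \frac{2167343}{4662369} \left(-1390\right) = - \frac{3012606770}{4662369}$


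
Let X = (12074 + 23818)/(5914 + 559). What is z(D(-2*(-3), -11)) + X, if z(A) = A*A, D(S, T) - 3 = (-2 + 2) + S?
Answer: 560205/6473 ≈ 86.545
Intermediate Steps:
D(S, T) = 3 + S (D(S, T) = 3 + ((-2 + 2) + S) = 3 + (0 + S) = 3 + S)
X = 35892/6473 ≈ 5.5449
z(A) = A²
z(D(-2*(-3), -11)) + X = (3 - 2*(-3))² + 35892/6473 = (3 + 6)² + 35892/6473 = 9² + 35892/6473 = 81 + 35892/6473 = 560205/6473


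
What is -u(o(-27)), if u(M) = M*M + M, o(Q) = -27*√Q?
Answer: 19683 + 81*I*√3 ≈ 19683.0 + 140.3*I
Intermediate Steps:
u(M) = M + M² (u(M) = M² + M = M + M²)
-u(o(-27)) = -(-81*I*√3)*(1 - 81*I*√3) = -(-81)*I*√3*(1 - 81*I*√3) = 81*I*√3*(1 - 81*I*√3)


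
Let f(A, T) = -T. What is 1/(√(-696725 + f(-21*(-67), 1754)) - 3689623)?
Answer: -3689623/13613318580608 - I*√698479/13613318580608 ≈ -2.7103e-7 - 6.1392e-11*I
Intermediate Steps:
1/(√(-696725 + f(-21*(-67), 1754)) - 3689623) = 1/(√(-696725 - 1*1754) - 3689623) = 1/(√(-696725 - 1754) - 3689623) = 1/(√(-698479) - 3689623) = 1/(I*√698479 - 3689623) = 1/(-3689623 + I*√698479)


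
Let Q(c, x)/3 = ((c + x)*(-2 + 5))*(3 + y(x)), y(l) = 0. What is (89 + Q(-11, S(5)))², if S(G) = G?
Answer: 5329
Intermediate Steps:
Q(c, x) = 27*c + 27*x (Q(c, x) = 3*(((c + x)*(-2 + 5))*(3 + 0)) = 3*(((c + x)*3)*3) = 3*((3*c + 3*x)*3) = 3*(9*c + 9*x) = 27*c + 27*x)
(89 + Q(-11, S(5)))² = (89 + (27*(-11) + 27*5))² = (89 + (-297 + 135))² = (89 - 162)² = (-73)² = 5329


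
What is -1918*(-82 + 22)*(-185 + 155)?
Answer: -3452400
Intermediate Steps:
-1918*(-82 + 22)*(-185 + 155) = -(-115080)*(-30) = -1918*1800 = -3452400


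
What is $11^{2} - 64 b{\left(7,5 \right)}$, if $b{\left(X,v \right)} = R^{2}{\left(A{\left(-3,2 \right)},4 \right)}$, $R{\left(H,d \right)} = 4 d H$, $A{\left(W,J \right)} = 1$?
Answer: $-16263$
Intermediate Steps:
$R{\left(H,d \right)} = 4 H d$
$b{\left(X,v \right)} = 256$ ($b{\left(X,v \right)} = \left(4 \cdot 1 \cdot 4\right)^{2} = 16^{2} = 256$)
$11^{2} - 64 b{\left(7,5 \right)} = 11^{2} - 16384 = 121 - 16384 = -16263$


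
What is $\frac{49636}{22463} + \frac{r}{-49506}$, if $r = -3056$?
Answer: $\frac{1262963372}{556026639} \approx 2.2714$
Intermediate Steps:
$\frac{49636}{22463} + \frac{r}{-49506} = \frac{49636}{22463} - \frac{3056}{-49506} = 49636 \cdot \frac{1}{22463} - - \frac{1528}{24753} = \frac{49636}{22463} + \frac{1528}{24753} = \frac{1262963372}{556026639}$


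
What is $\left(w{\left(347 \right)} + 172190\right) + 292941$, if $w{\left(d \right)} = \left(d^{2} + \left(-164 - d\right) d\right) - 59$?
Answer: $408164$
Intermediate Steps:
$w{\left(d \right)} = -59 + d^{2} + d \left(-164 - d\right)$ ($w{\left(d \right)} = \left(d^{2} + d \left(-164 - d\right)\right) - 59 = -59 + d^{2} + d \left(-164 - d\right)$)
$\left(w{\left(347 \right)} + 172190\right) + 292941 = \left(\left(-59 - 56908\right) + 172190\right) + 292941 = \left(-56967 + 172190\right) + 292941 = 115223 + 292941 = 408164$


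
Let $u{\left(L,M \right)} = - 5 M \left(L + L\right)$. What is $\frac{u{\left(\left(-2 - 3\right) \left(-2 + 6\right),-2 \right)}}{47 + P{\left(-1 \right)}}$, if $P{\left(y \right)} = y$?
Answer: $- \frac{200}{23} \approx -8.6956$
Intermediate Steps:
$u{\left(L,M \right)} = - 10 L M$ ($u{\left(L,M \right)} = - 5 M 2 L = - 10 L M$)
$\frac{u{\left(\left(-2 - 3\right) \left(-2 + 6\right),-2 \right)}}{47 + P{\left(-1 \right)}} = \frac{\left(-10\right) \left(-2 - 3\right) \left(-2 + 6\right) \left(-2\right)}{47 - 1} = \frac{\left(-10\right) \left(\left(-5\right) 4\right) \left(-2\right)}{46} = \frac{\left(-10\right) \left(-20\right) \left(-2\right)}{46} = \frac{1}{46} \left(-400\right) = - \frac{200}{23}$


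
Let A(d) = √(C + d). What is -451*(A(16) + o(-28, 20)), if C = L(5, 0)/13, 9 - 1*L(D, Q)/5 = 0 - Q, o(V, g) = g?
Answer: -9020 - 451*√3289/13 ≈ -11010.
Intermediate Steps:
L(D, Q) = 45 + 5*Q (L(D, Q) = 45 - 5*(0 - Q) = 45 - (-5)*Q = 45 + 5*Q)
C = 45/13 (C = (45 + 5*0)/13 = (45 + 0)*(1/13) = 45*(1/13) = 45/13 ≈ 3.4615)
A(d) = √(45/13 + d)
-451*(A(16) + o(-28, 20)) = -451*(√(585 + 169*16)/13 + 20) = -451*(√(585 + 2704)/13 + 20) = -451*(√3289/13 + 20) = -451*(20 + √3289/13) = -9020 - 451*√3289/13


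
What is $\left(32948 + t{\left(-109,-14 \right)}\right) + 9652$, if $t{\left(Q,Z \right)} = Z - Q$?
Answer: $42695$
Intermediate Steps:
$\left(32948 + t{\left(-109,-14 \right)}\right) + 9652 = \left(32948 - -95\right) + 9652 = \left(32948 + \left(-14 + 109\right)\right) + 9652 = \left(32948 + 95\right) + 9652 = 33043 + 9652 = 42695$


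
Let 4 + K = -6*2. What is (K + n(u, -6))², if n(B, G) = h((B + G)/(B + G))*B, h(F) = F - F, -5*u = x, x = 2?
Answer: 256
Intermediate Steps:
u = -⅖ (u = -⅕*2 = -⅖ ≈ -0.40000)
h(F) = 0
K = -16 (K = -4 - 6*2 = -4 - 12 = -16)
n(B, G) = 0 (n(B, G) = 0*B = 0)
(K + n(u, -6))² = (-16 + 0)² = (-16)² = 256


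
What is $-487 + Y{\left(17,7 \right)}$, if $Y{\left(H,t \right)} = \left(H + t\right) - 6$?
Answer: $-469$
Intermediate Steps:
$Y{\left(H,t \right)} = -6 + H + t$
$-487 + Y{\left(17,7 \right)} = -487 + \left(-6 + 17 + 7\right) = -487 + 18 = -469$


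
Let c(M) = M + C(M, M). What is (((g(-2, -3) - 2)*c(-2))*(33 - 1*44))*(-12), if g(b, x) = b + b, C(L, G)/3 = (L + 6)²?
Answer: -36432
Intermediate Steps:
C(L, G) = 3*(6 + L)² (C(L, G) = 3*(L + 6)² = 3*(6 + L)²)
g(b, x) = 2*b
c(M) = M + 3*(6 + M)²
(((g(-2, -3) - 2)*c(-2))*(33 - 1*44))*(-12) = (((2*(-2) - 2)*(-2 + 3*(6 - 2)²))*(33 - 1*44))*(-12) = (((-4 - 2)*(-2 + 3*4²))*(33 - 44))*(-12) = (-6*(-2 + 3*16)*(-11))*(-12) = (-6*(-2 + 48)*(-11))*(-12) = (-6*46*(-11))*(-12) = -276*(-11)*(-12) = 3036*(-12) = -36432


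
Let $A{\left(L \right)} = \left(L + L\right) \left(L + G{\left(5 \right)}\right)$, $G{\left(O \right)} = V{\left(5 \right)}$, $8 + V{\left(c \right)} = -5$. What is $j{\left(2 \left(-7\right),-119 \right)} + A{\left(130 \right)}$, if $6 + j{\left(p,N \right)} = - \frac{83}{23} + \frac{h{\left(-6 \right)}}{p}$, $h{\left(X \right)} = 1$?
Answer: $\frac{9792123}{322} \approx 30410.0$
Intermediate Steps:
$V{\left(c \right)} = -13$ ($V{\left(c \right)} = -8 - 5 = -13$)
$G{\left(O \right)} = -13$
$j{\left(p,N \right)} = - \frac{221}{23} + \frac{1}{p}$ ($j{\left(p,N \right)} = -6 + \left(- \frac{83}{23} + 1 \frac{1}{p}\right) = -6 + \left(\left(-83\right) \frac{1}{23} + \frac{1}{p}\right) = -6 - \left(\frac{83}{23} - \frac{1}{p}\right) = - \frac{221}{23} + \frac{1}{p}$)
$A{\left(L \right)} = 2 L \left(-13 + L\right)$ ($A{\left(L \right)} = \left(L + L\right) \left(L - 13\right) = 2 L \left(-13 + L\right)$)
$j{\left(2 \left(-7\right),-119 \right)} + A{\left(130 \right)} = \left(- \frac{221}{23} + \frac{1}{2 \left(-7\right)}\right) + 2 \cdot 130 \left(-13 + 130\right) = \left(- \frac{221}{23} + \frac{1}{-14}\right) + 2 \cdot 130 \cdot 117 = \left(- \frac{221}{23} - \frac{1}{14}\right) + 30420 = - \frac{3117}{322} + 30420 = \frac{9792123}{322}$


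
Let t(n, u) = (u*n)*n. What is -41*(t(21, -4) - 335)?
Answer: 86059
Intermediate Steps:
t(n, u) = u*n² (t(n, u) = (n*u)*n = u*n²)
-41*(t(21, -4) - 335) = -41*(-4*21² - 335) = -41*(-4*441 - 335) = -41*(-1764 - 335) = -41*(-2099) = 86059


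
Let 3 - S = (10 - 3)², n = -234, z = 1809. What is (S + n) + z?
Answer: 1529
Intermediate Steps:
S = -46 (S = 3 - (10 - 3)² = 3 - 1*7² = 3 - 1*49 = 3 - 49 = -46)
(S + n) + z = (-46 - 234) + 1809 = -280 + 1809 = 1529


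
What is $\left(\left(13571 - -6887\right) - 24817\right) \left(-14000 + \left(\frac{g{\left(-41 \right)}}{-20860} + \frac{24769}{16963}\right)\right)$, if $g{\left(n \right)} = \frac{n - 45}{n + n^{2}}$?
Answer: $\frac{17705183188170036969}{290155507600} \approx 6.102 \cdot 10^{7}$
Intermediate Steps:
$g{\left(n \right)} = \frac{-45 + n}{n + n^{2}}$
$\left(\left(13571 - -6887\right) - 24817\right) \left(-14000 + \left(\frac{g{\left(-41 \right)}}{-20860} + \frac{24769}{16963}\right)\right) = \left(\left(13571 - -6887\right) - 24817\right) \left(-14000 + \left(\frac{\frac{1}{-41} \frac{1}{1 - 41} \left(-45 - 41\right)}{-20860} + \frac{24769}{16963}\right)\right) = \left(\left(13571 + 6887\right) - 24817\right) \left(-14000 + \left(\left(- \frac{1}{41}\right) \frac{1}{-40} \left(-86\right) \left(- \frac{1}{20860}\right) + 24769 \cdot \frac{1}{16963}\right)\right) = \left(20458 - 24817\right) \left(-14000 + \left(\left(- \frac{1}{41}\right) \left(- \frac{1}{40}\right) \left(-86\right) \left(- \frac{1}{20860}\right) + \frac{24769}{16963}\right)\right) = - 4359 \left(-14000 + \left(\left(- \frac{43}{820}\right) \left(- \frac{1}{20860}\right) + \frac{24769}{16963}\right)\right) = - 4359 \left(-14000 + \left(\frac{43}{17105200} + \frac{24769}{16963}\right)\right) = - 4359 \left(-14000 + \frac{423679428209}{290155507600}\right) = \left(-4359\right) \left(- \frac{4061753426971791}{290155507600}\right) = \frac{17705183188170036969}{290155507600}$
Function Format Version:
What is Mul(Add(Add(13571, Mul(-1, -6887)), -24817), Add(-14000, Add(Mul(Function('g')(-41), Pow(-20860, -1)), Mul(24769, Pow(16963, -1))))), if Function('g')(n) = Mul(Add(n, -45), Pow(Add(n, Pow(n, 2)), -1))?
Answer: Rational(17705183188170036969, 290155507600) ≈ 6.1020e+7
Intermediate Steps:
Function('g')(n) = Mul(Pow(Add(n, Pow(n, 2)), -1), Add(-45, n)) (Function('g')(n) = Mul(Add(-45, n), Pow(Add(n, Pow(n, 2)), -1)) = Mul(Pow(Add(n, Pow(n, 2)), -1), Add(-45, n)))
Mul(Add(Add(13571, Mul(-1, -6887)), -24817), Add(-14000, Add(Mul(Function('g')(-41), Pow(-20860, -1)), Mul(24769, Pow(16963, -1))))) = Mul(Add(Add(13571, Mul(-1, -6887)), -24817), Add(-14000, Add(Mul(Mul(Pow(-41, -1), Pow(Add(1, -41), -1), Add(-45, -41)), Pow(-20860, -1)), Mul(24769, Pow(16963, -1))))) = Mul(Add(Add(13571, 6887), -24817), Add(-14000, Add(Mul(Mul(Rational(-1, 41), Pow(-40, -1), -86), Rational(-1, 20860)), Mul(24769, Rational(1, 16963))))) = Mul(Add(20458, -24817), Add(-14000, Add(Mul(Mul(Rational(-1, 41), Rational(-1, 40), -86), Rational(-1, 20860)), Rational(24769, 16963)))) = Mul(-4359, Add(-14000, Add(Mul(Rational(-43, 820), Rational(-1, 20860)), Rational(24769, 16963)))) = Mul(-4359, Add(-14000, Add(Rational(43, 17105200), Rational(24769, 16963)))) = Mul(-4359, Add(-14000, Rational(423679428209, 290155507600))) = Mul(-4359, Rational(-4061753426971791, 290155507600)) = Rational(17705183188170036969, 290155507600)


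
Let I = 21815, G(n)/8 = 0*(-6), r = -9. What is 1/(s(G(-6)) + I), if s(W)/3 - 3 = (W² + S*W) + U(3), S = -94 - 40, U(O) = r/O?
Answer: 1/21815 ≈ 4.5840e-5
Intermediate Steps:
U(O) = -9/O
G(n) = 0 (G(n) = 8*(0*(-6)) = 8*0 = 0)
S = -134
s(W) = -402*W + 3*W² (s(W) = 9 + 3*((W² - 134*W) - 9/3) = 9 + 3*((W² - 134*W) - 9*⅓) = 9 + 3*((W² - 134*W) - 3) = 9 + 3*(-3 + W² - 134*W) = 9 + (-9 - 402*W + 3*W²) = -402*W + 3*W²)
1/(s(G(-6)) + I) = 1/(3*0*(-134 + 0) + 21815) = 1/(3*0*(-134) + 21815) = 1/(0 + 21815) = 1/21815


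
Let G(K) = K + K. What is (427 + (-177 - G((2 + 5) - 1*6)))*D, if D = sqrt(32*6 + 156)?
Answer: 496*sqrt(87) ≈ 4626.4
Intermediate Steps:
G(K) = 2*K
D = 2*sqrt(87) (D = sqrt(192 + 156) = sqrt(348) = 2*sqrt(87) ≈ 18.655)
(427 + (-177 - G((2 + 5) - 1*6)))*D = (427 + (-177 - 2*((2 + 5) - 1*6)))*(2*sqrt(87)) = (427 + (-177 - 2*(7 - 6)))*(2*sqrt(87)) = (427 + (-177 - 2))*(2*sqrt(87)) = (427 - 179)*(2*sqrt(87)) = 248*(2*sqrt(87)) = 496*sqrt(87)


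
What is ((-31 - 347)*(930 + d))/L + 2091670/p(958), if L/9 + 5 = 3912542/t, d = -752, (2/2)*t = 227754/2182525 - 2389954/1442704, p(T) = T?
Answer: 6442139178481500372295543/2950542365364313381615 ≈ 2183.4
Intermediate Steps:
t = -2443776373517/1574368773800 (t = 227754/2182525 - 2389954/1442704 = 227754*(1/2182525) - 2389954*1/1442704 = 227754/2182525 - 1194977/721352 = -2443776373517/1574368773800 ≈ -1.5522)
L = -55438165528765804665/2443776373517 (L = -45 + 9*(3912542/(-2443776373517/1574368773800)) = -45 + 9*(3912542*(-1574368773800/2443776373517)) = -45 + 9*(-6159783950980999600/2443776373517) = -45 - 55438055558828996400/2443776373517 = -55438165528765804665/2443776373517 ≈ -2.2685e+7)
((-31 - 347)*(930 + d))/L + 2091670/p(958) = ((-31 - 347)*(930 - 752))/(-55438165528765804665/2443776373517) + 2091670/958 = -378*178*(-2443776373517/55438165528765804665) + 2091670*(1/958) = -67284*(-2443776373517/55438165528765804665) + 1045835/479 = 18269672168413092/6159796169862867185 + 1045835/479 = 6442139178481500372295543/2950542365364313381615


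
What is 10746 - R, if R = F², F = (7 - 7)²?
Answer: 10746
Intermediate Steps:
F = 0 (F = 0² = 0)
R = 0 (R = 0² = 0)
10746 - R = 10746 - 1*0 = 10746 + 0 = 10746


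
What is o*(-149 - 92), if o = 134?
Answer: -32294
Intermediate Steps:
o*(-149 - 92) = 134*(-149 - 92) = 134*(-241) = -32294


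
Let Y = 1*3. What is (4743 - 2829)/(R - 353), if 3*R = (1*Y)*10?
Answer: -1914/343 ≈ -5.5802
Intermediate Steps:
Y = 3
R = 10 (R = ((1*3)*10)/3 = (3*10)/3 = (1/3)*30 = 10)
(4743 - 2829)/(R - 353) = (4743 - 2829)/(10 - 353) = 1914/(-343) = 1914*(-1/343) = -1914/343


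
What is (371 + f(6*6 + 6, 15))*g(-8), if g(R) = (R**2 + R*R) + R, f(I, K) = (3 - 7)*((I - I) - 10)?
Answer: 49320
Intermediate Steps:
f(I, K) = 40 (f(I, K) = -4*(0 - 10) = -4*(-10) = 40)
g(R) = R + 2*R**2 (g(R) = (R**2 + R**2) + R = 2*R**2 + R = R + 2*R**2)
(371 + f(6*6 + 6, 15))*g(-8) = (371 + 40)*(-8*(1 + 2*(-8))) = 411*(-8*(1 - 16)) = 411*(-8*(-15)) = 411*120 = 49320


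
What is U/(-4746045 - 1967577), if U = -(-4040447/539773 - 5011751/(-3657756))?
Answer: -12073761384409/13255092830613723336 ≈ -9.1088e-7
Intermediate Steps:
U = 12073761384409/1974357929388 (U = -(-4040447*1/539773 - 5011751*(-1/3657756)) = -(-4040447/539773 + 5011751/3657756) = -1*(-12073761384409/1974357929388) = 12073761384409/1974357929388 ≈ 6.1153)
U/(-4746045 - 1967577) = 12073761384409/(1974357929388*(-4746045 - 1967577)) = (12073761384409/1974357929388)/(-6713622) = (12073761384409/1974357929388)*(-1/6713622) = -12073761384409/13255092830613723336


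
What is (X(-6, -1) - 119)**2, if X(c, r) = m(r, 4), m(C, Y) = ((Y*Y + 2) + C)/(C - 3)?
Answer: 243049/16 ≈ 15191.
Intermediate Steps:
m(C, Y) = (2 + C + Y**2)/(-3 + C) (m(C, Y) = ((Y**2 + 2) + C)/(-3 + C) = ((2 + Y**2) + C)/(-3 + C) = (2 + C + Y**2)/(-3 + C))
X(c, r) = (18 + r)/(-3 + r) (X(c, r) = (2 + r + 4**2)/(-3 + r) = (2 + r + 16)/(-3 + r) = (18 + r)/(-3 + r))
(X(-6, -1) - 119)**2 = ((18 - 1)/(-3 - 1) - 119)**2 = (17/(-4) - 119)**2 = (-1/4*17 - 119)**2 = (-17/4 - 119)**2 = (-493/4)**2 = 243049/16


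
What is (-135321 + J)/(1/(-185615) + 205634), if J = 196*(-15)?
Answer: -503202265/748406959 ≈ -0.67236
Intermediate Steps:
J = -2940
(-135321 + J)/(1/(-185615) + 205634) = (-135321 - 2940)/(1/(-185615) + 205634) = -138261/(-1/185615 + 205634) = -138261/38168754909/185615 = -138261*185615/38168754909 = -503202265/748406959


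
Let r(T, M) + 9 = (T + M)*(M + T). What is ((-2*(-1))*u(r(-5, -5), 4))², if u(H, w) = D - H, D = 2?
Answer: 31684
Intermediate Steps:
r(T, M) = -9 + (M + T)² (r(T, M) = -9 + (T + M)*(M + T) = -9 + (M + T)*(M + T) = -9 + (M + T)²)
u(H, w) = 2 - H
((-2*(-1))*u(r(-5, -5), 4))² = ((-2*(-1))*(2 - (-9 + (-5 - 5)²)))² = (2*(2 - (-9 + (-10)²)))² = (2*(2 - (-9 + 100)))² = (2*(2 - 1*91))² = (2*(2 - 91))² = (2*(-89))² = (-178)² = 31684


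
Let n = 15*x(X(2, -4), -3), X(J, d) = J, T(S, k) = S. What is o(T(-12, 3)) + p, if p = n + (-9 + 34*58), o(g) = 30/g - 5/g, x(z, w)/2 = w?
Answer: 22451/12 ≈ 1870.9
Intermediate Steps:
x(z, w) = 2*w
o(g) = 25/g
n = -90 (n = 15*(2*(-3)) = 15*(-6) = -90)
p = 1873 (p = -90 + (-9 + 34*58) = -90 + (-9 + 1972) = -90 + 1963 = 1873)
o(T(-12, 3)) + p = 25/(-12) + 1873 = 25*(-1/12) + 1873 = -25/12 + 1873 = 22451/12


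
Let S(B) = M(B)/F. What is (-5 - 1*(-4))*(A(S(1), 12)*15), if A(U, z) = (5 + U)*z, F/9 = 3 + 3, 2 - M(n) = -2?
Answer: -2740/3 ≈ -913.33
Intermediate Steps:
M(n) = 4 (M(n) = 2 - 1*(-2) = 2 + 2 = 4)
F = 54 (F = 9*(3 + 3) = 9*6 = 54)
S(B) = 2/27 (S(B) = 4/54 = 4*(1/54) = 2/27)
A(U, z) = z*(5 + U)
(-5 - 1*(-4))*(A(S(1), 12)*15) = (-5 - 1*(-4))*((12*(5 + 2/27))*15) = (-5 + 4)*((12*(137/27))*15) = -548*15/9 = -1*2740/3 = -2740/3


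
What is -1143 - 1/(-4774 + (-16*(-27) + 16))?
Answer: -4944617/4326 ≈ -1143.0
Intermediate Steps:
-1143 - 1/(-4774 + (-16*(-27) + 16)) = -1143 - 1/(-4774 + (432 + 16)) = -1143 - 1/(-4774 + 448) = -1143 - 1/(-4326) = -1143 - 1*(-1/4326) = -1143 + 1/4326 = -4944617/4326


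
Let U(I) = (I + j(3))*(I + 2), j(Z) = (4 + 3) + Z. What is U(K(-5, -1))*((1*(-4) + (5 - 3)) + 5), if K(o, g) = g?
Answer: 27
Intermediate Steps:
j(Z) = 7 + Z
U(I) = (2 + I)*(10 + I) (U(I) = (I + (7 + 3))*(I + 2) = (I + 10)*(2 + I) = (10 + I)*(2 + I) = (2 + I)*(10 + I))
U(K(-5, -1))*((1*(-4) + (5 - 3)) + 5) = (20 + (-1)² + 12*(-1))*((1*(-4) + (5 - 3)) + 5) = (20 + 1 - 12)*((-4 + 2) + 5) = 9*(-2 + 5) = 9*3 = 27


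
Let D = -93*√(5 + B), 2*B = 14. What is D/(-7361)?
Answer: 186*√3/7361 ≈ 0.043766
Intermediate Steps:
B = 7 (B = (½)*14 = 7)
D = -186*√3 (D = -93*√(5 + 7) = -186*√3 ≈ -322.16)
D/(-7361) = -186*√3/(-7361) = -186*√3*(-1/7361) = 186*√3/7361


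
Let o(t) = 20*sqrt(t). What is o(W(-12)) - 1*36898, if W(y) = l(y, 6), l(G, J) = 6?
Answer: -36898 + 20*sqrt(6) ≈ -36849.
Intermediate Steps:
W(y) = 6
o(W(-12)) - 1*36898 = 20*sqrt(6) - 1*36898 = 20*sqrt(6) - 36898 = -36898 + 20*sqrt(6)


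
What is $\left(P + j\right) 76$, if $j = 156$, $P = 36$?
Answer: $14592$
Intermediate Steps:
$\left(P + j\right) 76 = \left(36 + 156\right) 76 = 192 \cdot 76 = 14592$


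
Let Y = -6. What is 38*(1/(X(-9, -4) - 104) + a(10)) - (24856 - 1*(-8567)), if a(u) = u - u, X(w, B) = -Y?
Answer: -1637746/49 ≈ -33423.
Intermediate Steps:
X(w, B) = 6 (X(w, B) = -1*(-6) = 6)
a(u) = 0
38*(1/(X(-9, -4) - 104) + a(10)) - (24856 - 1*(-8567)) = 38*(1/(6 - 104) + 0) - (24856 - 1*(-8567)) = 38*(1/(-98) + 0) - (24856 + 8567) = 38*(-1/98 + 0) - 1*33423 = 38*(-1/98) - 33423 = -19/49 - 33423 = -1637746/49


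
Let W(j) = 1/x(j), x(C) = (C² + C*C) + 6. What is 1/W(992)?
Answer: 1968134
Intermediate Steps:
x(C) = 6 + 2*C² (x(C) = (C² + C²) + 6 = 2*C² + 6 = 6 + 2*C²)
W(j) = 1/(6 + 2*j²)
1/W(992) = 1/(1/(2*(3 + 992²))) = 1/(1/(2*(3 + 984064))) = 1/((½)/984067) = 1/((½)*(1/984067)) = 1/(1/1968134) = 1968134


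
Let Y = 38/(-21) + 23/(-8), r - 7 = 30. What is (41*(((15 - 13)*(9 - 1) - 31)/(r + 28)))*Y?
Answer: 32267/728 ≈ 44.323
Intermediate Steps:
r = 37 (r = 7 + 30 = 37)
Y = -787/168 (Y = 38*(-1/21) + 23*(-⅛) = -38/21 - 23/8 = -787/168 ≈ -4.6845)
(41*(((15 - 13)*(9 - 1) - 31)/(r + 28)))*Y = (41*(((15 - 13)*(9 - 1) - 31)/(37 + 28)))*(-787/168) = (41*((2*8 - 31)/65))*(-787/168) = (41*((16 - 31)*(1/65)))*(-787/168) = (41*(-15*1/65))*(-787/168) = (41*(-3/13))*(-787/168) = -123/13*(-787/168) = 32267/728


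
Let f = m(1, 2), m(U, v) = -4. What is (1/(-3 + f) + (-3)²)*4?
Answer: 248/7 ≈ 35.429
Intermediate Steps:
f = -4
(1/(-3 + f) + (-3)²)*4 = (1/(-3 - 4) + (-3)²)*4 = (1/(-7) + 9)*4 = (-⅐ + 9)*4 = (62/7)*4 = 248/7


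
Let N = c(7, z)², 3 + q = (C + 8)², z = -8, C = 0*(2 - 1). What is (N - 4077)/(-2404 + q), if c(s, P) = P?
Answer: 4013/2343 ≈ 1.7128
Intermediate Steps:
C = 0 (C = 0*1 = 0)
q = 61 (q = -3 + (0 + 8)² = -3 + 8² = -3 + 64 = 61)
N = 64 (N = (-8)² = 64)
(N - 4077)/(-2404 + q) = (64 - 4077)/(-2404 + 61) = -4013/(-2343) = -4013*(-1/2343) = 4013/2343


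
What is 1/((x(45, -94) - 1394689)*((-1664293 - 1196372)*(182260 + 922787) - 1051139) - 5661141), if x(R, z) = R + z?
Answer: 1/4409004380083191631 ≈ 2.2681e-19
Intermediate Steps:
1/((x(45, -94) - 1394689)*((-1664293 - 1196372)*(182260 + 922787) - 1051139) - 5661141) = 1/(((45 - 94) - 1394689)*((-1664293 - 1196372)*(182260 + 922787) - 1051139) - 5661141) = 1/((-49 - 1394689)*(-2860665*1105047 - 1051139) - 5661141) = 1/(-1394738*(-3161169276255 - 1051139) - 5661141) = 1/(-1394738*(-3161170327394) - 5661141) = 1/(4409004380088852772 - 5661141) = 1/4409004380083191631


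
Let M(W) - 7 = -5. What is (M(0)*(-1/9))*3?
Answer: -2/3 ≈ -0.66667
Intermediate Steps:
M(W) = 2 (M(W) = 7 - 5 = 2)
(M(0)*(-1/9))*3 = (2*(-1/9))*3 = -2/9*3 = -2/3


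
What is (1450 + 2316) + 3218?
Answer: 6984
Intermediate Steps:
(1450 + 2316) + 3218 = 3766 + 3218 = 6984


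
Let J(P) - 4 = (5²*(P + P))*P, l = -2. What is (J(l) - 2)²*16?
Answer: 652864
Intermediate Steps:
J(P) = 4 + 50*P² (J(P) = 4 + (5²*(P + P))*P = 4 + (25*(2*P))*P = 4 + (50*P)*P = 4 + 50*P²)
(J(l) - 2)²*16 = ((4 + 50*(-2)²) - 2)²*16 = ((4 + 50*4) - 2)²*16 = ((4 + 200) - 2)²*16 = (204 - 2)²*16 = 202²*16 = 40804*16 = 652864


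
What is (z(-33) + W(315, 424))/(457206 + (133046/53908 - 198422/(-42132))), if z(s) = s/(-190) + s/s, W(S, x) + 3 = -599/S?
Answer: -2111459824381/258962540601582510 ≈ -8.1535e-6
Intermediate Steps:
W(S, x) = -3 - 599/S
z(s) = 1 - s/190 (z(s) = s*(-1/190) + 1 = -s/190 + 1 = 1 - s/190)
(z(-33) + W(315, 424))/(457206 + (133046/53908 - 198422/(-42132))) = ((1 - 1/190*(-33)) + (-3 - 599/315))/(457206 + (133046/53908 - 198422/(-42132))) = ((1 + 33/190) + (-3 - 599*1/315))/(457206 + (133046*(1/53908) - 198422*(-1/42132))) = (223/190 + (-3 - 599/315))/(457206 + (66523/26954 + 99211/21066)) = (223/190 - 1544/315)/(457206 + 1018876703/141953241) = -44623/(11970*64902892381349/141953241) = -44623/11970*141953241/64902892381349 = -2111459824381/258962540601582510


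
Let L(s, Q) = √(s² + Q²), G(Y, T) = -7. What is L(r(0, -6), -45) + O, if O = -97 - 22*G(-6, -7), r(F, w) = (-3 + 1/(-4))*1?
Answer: 57 + √32569/4 ≈ 102.12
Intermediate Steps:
r(F, w) = -13/4 (r(F, w) = (-3 + 1*(-¼))*1 = (-3 - ¼)*1 = -13/4*1 = -13/4)
O = 57 (O = -97 - 22*(-7) = -97 + 154 = 57)
L(s, Q) = √(Q² + s²)
L(r(0, -6), -45) + O = √((-45)² + (-13/4)²) + 57 = √(2025 + 169/16) + 57 = √(32569/16) + 57 = √32569/4 + 57 = 57 + √32569/4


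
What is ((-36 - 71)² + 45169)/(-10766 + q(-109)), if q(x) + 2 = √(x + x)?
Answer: -304831312/57975021 - 28309*I*√218/57975021 ≈ -5.258 - 0.0072096*I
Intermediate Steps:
q(x) = -2 + √2*√x (q(x) = -2 + √(x + x) = -2 + √(2*x) = -2 + √2*√x)
((-36 - 71)² + 45169)/(-10766 + q(-109)) = ((-36 - 71)² + 45169)/(-10766 + (-2 + √2*√(-109))) = ((-107)² + 45169)/(-10766 + (-2 + √2*(I*√109))) = (11449 + 45169)/(-10766 + (-2 + I*√218)) = 56618/(-10768 + I*√218)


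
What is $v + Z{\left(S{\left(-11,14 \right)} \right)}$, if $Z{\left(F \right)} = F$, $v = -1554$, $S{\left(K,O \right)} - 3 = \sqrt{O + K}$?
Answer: $-1551 + \sqrt{3} \approx -1549.3$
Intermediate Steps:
$S{\left(K,O \right)} = 3 + \sqrt{K + O}$ ($S{\left(K,O \right)} = 3 + \sqrt{O + K} = 3 + \sqrt{K + O}$)
$v + Z{\left(S{\left(-11,14 \right)} \right)} = -1554 + \left(3 + \sqrt{-11 + 14}\right) = -1554 + \left(3 + \sqrt{3}\right) = -1551 + \sqrt{3}$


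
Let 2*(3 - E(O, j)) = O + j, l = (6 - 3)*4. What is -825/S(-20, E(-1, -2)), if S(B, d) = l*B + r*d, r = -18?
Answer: 275/107 ≈ 2.5701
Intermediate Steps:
l = 12 (l = 3*4 = 12)
E(O, j) = 3 - O/2 - j/2 (E(O, j) = 3 - (O + j)/2 = 3 + (-O/2 - j/2) = 3 - O/2 - j/2)
S(B, d) = -18*d + 12*B (S(B, d) = 12*B - 18*d = -18*d + 12*B)
-825/S(-20, E(-1, -2)) = -825/(-18*(3 - ½*(-1) - ½*(-2)) + 12*(-20)) = -825/(-18*(3 + ½ + 1) - 240) = -825/(-18*9/2 - 240) = -825/(-81 - 240) = -825/(-321) = -825*(-1/321) = 275/107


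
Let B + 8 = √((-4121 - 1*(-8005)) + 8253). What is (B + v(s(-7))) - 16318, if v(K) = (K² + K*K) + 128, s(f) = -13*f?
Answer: 364 + √12137 ≈ 474.17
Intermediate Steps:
v(K) = 128 + 2*K² (v(K) = (K² + K²) + 128 = 2*K² + 128 = 128 + 2*K²)
B = -8 + √12137 (B = -8 + √((-4121 - 1*(-8005)) + 8253) = -8 + √((-4121 + 8005) + 8253) = -8 + √(3884 + 8253) = -8 + √12137 ≈ 102.17)
(B + v(s(-7))) - 16318 = ((-8 + √12137) + (128 + 2*(-13*(-7))²)) - 16318 = ((-8 + √12137) + (128 + 2*91²)) - 16318 = ((-8 + √12137) + (128 + 2*8281)) - 16318 = ((-8 + √12137) + (128 + 16562)) - 16318 = ((-8 + √12137) + 16690) - 16318 = (16682 + √12137) - 16318 = 364 + √12137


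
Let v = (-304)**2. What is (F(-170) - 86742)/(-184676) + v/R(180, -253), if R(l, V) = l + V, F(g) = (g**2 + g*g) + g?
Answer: -4266223010/3370337 ≈ -1265.8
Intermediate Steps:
F(g) = g + 2*g**2 (F(g) = (g**2 + g**2) + g = 2*g**2 + g = g + 2*g**2)
v = 92416
R(l, V) = V + l
(F(-170) - 86742)/(-184676) + v/R(180, -253) = (-170*(1 + 2*(-170)) - 86742)/(-184676) + 92416/(-253 + 180) = (-170*(1 - 340) - 86742)*(-1/184676) + 92416/(-73) = (-170*(-339) - 86742)*(-1/184676) + 92416*(-1/73) = (57630 - 86742)*(-1/184676) - 92416/73 = -29112*(-1/184676) - 92416/73 = 7278/46169 - 92416/73 = -4266223010/3370337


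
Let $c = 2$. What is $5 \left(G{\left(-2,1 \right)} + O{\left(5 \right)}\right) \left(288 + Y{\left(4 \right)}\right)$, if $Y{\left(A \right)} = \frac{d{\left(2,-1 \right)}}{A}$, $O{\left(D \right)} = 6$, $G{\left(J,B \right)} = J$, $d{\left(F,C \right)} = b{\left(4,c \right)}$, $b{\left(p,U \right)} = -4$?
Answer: $5740$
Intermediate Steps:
$d{\left(F,C \right)} = -4$
$Y{\left(A \right)} = - \frac{4}{A}$
$5 \left(G{\left(-2,1 \right)} + O{\left(5 \right)}\right) \left(288 + Y{\left(4 \right)}\right) = 5 \left(-2 + 6\right) \left(288 - \frac{4}{4}\right) = 5 \cdot 4 \left(288 - 1\right) = 20 \left(288 - 1\right) = 20 \cdot 287 = 5740$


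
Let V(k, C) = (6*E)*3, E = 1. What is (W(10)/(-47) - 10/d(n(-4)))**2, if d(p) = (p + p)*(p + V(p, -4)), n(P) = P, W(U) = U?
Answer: 105625/6927424 ≈ 0.015247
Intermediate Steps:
V(k, C) = 18 (V(k, C) = (6*1)*3 = 6*3 = 18)
d(p) = 2*p*(18 + p) (d(p) = (p + p)*(p + 18) = (2*p)*(18 + p) = 2*p*(18 + p))
(W(10)/(-47) - 10/d(n(-4)))**2 = (10/(-47) - 10*(-1/(8*(18 - 4))))**2 = (10*(-1/47) - 10/(2*(-4)*14))**2 = (-10/47 - 10/(-112))**2 = (-10/47 - 10*(-1/112))**2 = (-10/47 + 5/56)**2 = (-325/2632)**2 = 105625/6927424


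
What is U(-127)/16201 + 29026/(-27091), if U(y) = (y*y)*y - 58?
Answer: -55964565357/438901291 ≈ -127.51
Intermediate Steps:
U(y) = -58 + y**3 (U(y) = y**2*y - 58 = y**3 - 58 = -58 + y**3)
U(-127)/16201 + 29026/(-27091) = (-58 + (-127)**3)/16201 + 29026/(-27091) = (-58 - 2048383)*(1/16201) + 29026*(-1/27091) = -2048441*1/16201 - 29026/27091 = -2048441/16201 - 29026/27091 = -55964565357/438901291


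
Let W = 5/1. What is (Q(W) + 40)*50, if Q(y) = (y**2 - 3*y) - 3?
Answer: 2350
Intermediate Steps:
W = 5 (W = 5*1 = 5)
Q(y) = -3 + y**2 - 3*y
(Q(W) + 40)*50 = ((-3 + 5**2 - 3*5) + 40)*50 = ((-3 + 25 - 15) + 40)*50 = (7 + 40)*50 = 47*50 = 2350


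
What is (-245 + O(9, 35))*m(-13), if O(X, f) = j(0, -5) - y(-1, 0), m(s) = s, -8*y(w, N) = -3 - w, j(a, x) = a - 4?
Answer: 12961/4 ≈ 3240.3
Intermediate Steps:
j(a, x) = -4 + a
y(w, N) = 3/8 + w/8 (y(w, N) = -(-3 - w)/8 = 3/8 + w/8)
O(X, f) = -17/4 (O(X, f) = (-4 + 0) - (3/8 + (⅛)*(-1)) = -4 - (3/8 - ⅛) = -4 - 1*¼ = -4 - ¼ = -17/4)
(-245 + O(9, 35))*m(-13) = (-245 - 17/4)*(-13) = -997/4*(-13) = 12961/4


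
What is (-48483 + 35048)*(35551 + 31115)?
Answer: -895657710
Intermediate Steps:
(-48483 + 35048)*(35551 + 31115) = -13435*66666 = -895657710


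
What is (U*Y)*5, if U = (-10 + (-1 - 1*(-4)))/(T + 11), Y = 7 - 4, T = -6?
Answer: -21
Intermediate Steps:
Y = 3
U = -7/5 (U = (-10 + (-1 - 1*(-4)))/(-6 + 11) = (-10 + (-1 + 4))/5 = (-10 + 3)*(⅕) = -7*⅕ = -7/5 ≈ -1.4000)
(U*Y)*5 = -7/5*3*5 = -21/5*5 = -21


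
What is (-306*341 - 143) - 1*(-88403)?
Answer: -16086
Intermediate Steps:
(-306*341 - 143) - 1*(-88403) = (-104346 - 143) + 88403 = -104489 + 88403 = -16086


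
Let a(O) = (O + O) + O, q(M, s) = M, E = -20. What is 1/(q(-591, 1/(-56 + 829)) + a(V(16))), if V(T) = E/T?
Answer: -4/2379 ≈ -0.0016814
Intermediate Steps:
V(T) = -20/T
a(O) = 3*O (a(O) = 2*O + O = 3*O)
1/(q(-591, 1/(-56 + 829)) + a(V(16))) = 1/(-591 + 3*(-20/16)) = 1/(-591 + 3*(-20*1/16)) = 1/(-591 + 3*(-5/4)) = 1/(-591 - 15/4) = 1/(-2379/4) = -4/2379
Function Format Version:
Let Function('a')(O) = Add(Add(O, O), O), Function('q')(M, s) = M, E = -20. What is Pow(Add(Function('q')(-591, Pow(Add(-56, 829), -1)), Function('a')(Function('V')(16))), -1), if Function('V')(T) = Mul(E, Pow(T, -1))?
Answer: Rational(-4, 2379) ≈ -0.0016814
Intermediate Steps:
Function('V')(T) = Mul(-20, Pow(T, -1))
Function('a')(O) = Mul(3, O) (Function('a')(O) = Add(Mul(2, O), O) = Mul(3, O))
Pow(Add(Function('q')(-591, Pow(Add(-56, 829), -1)), Function('a')(Function('V')(16))), -1) = Pow(Add(-591, Mul(3, Mul(-20, Pow(16, -1)))), -1) = Pow(Add(-591, Mul(3, Mul(-20, Rational(1, 16)))), -1) = Pow(Add(-591, Mul(3, Rational(-5, 4))), -1) = Pow(Add(-591, Rational(-15, 4)), -1) = Pow(Rational(-2379, 4), -1) = Rational(-4, 2379)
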